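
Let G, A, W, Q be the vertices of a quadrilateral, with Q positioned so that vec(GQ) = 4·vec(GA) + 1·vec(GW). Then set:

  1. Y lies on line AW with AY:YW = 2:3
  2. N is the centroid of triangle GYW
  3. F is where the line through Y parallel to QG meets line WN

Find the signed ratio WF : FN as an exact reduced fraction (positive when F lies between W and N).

Set G = (0, 0), A = (1, 0), W = (0, 1), Q = (4, 1); any affine frame gives the same invariant.
1. Y lies on line AW with AY:YW = 2:3 ⇒ Y = (3/5, 2/5)
2. N is the centroid of triangle GYW ⇒ N = (1/5, 7/15)
3. F is where the line through Y parallel to QG meets line WN ⇒ F = (9/35, 11/35)
F = W + t·(N−W) with t = 9/7, so WF:FN = t:(1−t) = 9/7:-2/7

WF:FN = -9/2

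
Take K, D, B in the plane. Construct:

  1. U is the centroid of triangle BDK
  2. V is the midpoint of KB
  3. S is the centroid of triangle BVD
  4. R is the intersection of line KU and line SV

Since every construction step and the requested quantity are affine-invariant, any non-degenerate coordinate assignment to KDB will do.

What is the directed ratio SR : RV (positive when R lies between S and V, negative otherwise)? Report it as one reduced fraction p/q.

Assign K = (0, 0), D = (1, 0), B = (0, 1) — the answer is frame-independent, so this choice is without loss of generality.
1. U is the centroid of triangle BDK ⇒ U = (1/3, 1/3)
2. V is the midpoint of KB ⇒ V = (0, 1/2)
3. S is the centroid of triangle BVD ⇒ S = (1/3, 1/2)
4. R is the intersection of line KU and line SV ⇒ R = (1/2, 1/2)
R = S + t·(V−S) with t = -1/2, so SR:RV = t:(1−t) = -1/2:3/2

SR:RV = -1/3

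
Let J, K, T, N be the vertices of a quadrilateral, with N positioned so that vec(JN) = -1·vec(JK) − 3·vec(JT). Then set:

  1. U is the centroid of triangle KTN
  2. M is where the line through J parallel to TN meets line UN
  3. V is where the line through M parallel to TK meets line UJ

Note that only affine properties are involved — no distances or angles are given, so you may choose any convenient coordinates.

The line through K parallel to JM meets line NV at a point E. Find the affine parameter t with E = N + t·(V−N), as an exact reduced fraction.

Set J = (0, 0), K = (1, 0), T = (0, 1), N = (-1, -3); any affine frame gives the same invariant.
1. U is the centroid of triangle KTN ⇒ U = (0, -2/3)
2. M is where the line through J parallel to TN meets line UN ⇒ M = (-2/5, -8/5)
3. V is where the line through M parallel to TK meets line UJ ⇒ V = (0, -2)
through K parallel to JM: direction (-2/5, -8/5); meets NV at E = (2/3, -4/3)
E = N + t·(V−N) with t = 5/3

t = 5/3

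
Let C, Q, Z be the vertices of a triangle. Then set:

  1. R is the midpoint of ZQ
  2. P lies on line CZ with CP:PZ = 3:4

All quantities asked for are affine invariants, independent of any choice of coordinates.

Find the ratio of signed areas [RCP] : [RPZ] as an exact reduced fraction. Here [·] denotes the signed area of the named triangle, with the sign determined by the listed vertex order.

[RCP]:[RPZ] = 3/4

Choose coordinates C = (0, 0), Q = (1, 0), Z = (0, 1).
1. R is the midpoint of ZQ ⇒ R = (1/2, 1/2)
2. P lies on line CZ with CP:PZ = 3:4 ⇒ P = (0, 3/7)
2·[RCP] = -3/14, 2·[RPZ] = -2/7
[RCP]:[RPZ] = -3/14:-2/7 = 3/4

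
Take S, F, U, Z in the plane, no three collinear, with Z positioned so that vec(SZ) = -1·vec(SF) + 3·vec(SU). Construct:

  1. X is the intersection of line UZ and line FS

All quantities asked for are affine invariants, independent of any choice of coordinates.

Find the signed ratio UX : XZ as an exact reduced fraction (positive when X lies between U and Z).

UX:XZ = -1/3

Assign S = (0, 0), F = (1, 0), U = (0, 1), Z = (-1, 3) — the answer is frame-independent, so this choice is without loss of generality.
1. X is the intersection of line UZ and line FS ⇒ X = (1/2, 0)
X = U + t·(Z−U) with t = -1/2, so UX:XZ = t:(1−t) = -1/2:3/2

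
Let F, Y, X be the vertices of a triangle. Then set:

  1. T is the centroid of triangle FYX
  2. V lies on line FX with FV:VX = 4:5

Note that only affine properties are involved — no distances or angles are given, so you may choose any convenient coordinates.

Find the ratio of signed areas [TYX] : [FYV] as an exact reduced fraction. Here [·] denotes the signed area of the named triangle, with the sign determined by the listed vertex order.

[TYX]:[FYV] = 3/4

Set F = (0, 0), Y = (1, 0), X = (0, 1); any affine frame gives the same invariant.
1. T is the centroid of triangle FYX ⇒ T = (1/3, 1/3)
2. V lies on line FX with FV:VX = 4:5 ⇒ V = (0, 4/9)
2·[TYX] = 1/3, 2·[FYV] = 4/9
[TYX]:[FYV] = 1/3:4/9 = 3/4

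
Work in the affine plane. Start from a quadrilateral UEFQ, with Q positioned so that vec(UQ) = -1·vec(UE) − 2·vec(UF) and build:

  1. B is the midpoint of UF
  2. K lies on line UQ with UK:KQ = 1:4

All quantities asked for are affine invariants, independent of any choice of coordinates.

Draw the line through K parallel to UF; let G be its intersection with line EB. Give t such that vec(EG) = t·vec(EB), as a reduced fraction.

t = 6/5

Work in coordinates with U = (0, 0), E = (1, 0), F = (0, 1), Q = (-1, -2).
1. B is the midpoint of UF ⇒ B = (0, 1/2)
2. K lies on line UQ with UK:KQ = 1:4 ⇒ K = (-1/5, -2/5)
through K parallel to UF: direction (0, 1); meets EB at G = (-1/5, 3/5)
G = E + t·(B−E) with t = 6/5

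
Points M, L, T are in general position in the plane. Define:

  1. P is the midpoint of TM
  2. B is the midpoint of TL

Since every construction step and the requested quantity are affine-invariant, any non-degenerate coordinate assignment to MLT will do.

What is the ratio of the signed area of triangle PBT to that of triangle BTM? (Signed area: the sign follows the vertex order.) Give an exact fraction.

Choose coordinates M = (0, 0), L = (1, 0), T = (0, 1).
1. P is the midpoint of TM ⇒ P = (0, 1/2)
2. B is the midpoint of TL ⇒ B = (1/2, 1/2)
2·[PBT] = 1/4, 2·[BTM] = 1/2
[PBT]:[BTM] = 1/4:1/2 = 1/2

[PBT]:[BTM] = 1/2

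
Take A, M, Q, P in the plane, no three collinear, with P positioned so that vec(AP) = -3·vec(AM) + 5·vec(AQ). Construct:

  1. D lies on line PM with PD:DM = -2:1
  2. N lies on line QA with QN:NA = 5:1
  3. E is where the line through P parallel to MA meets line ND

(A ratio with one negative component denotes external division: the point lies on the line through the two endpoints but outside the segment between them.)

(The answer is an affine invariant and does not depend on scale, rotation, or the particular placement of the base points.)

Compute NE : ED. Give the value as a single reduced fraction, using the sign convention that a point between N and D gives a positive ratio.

NE:ED = -29/60

Work in coordinates with A = (0, 0), M = (1, 0), Q = (0, 1), P = (-3, 5).
1. D lies on line PM with PD:DM = -2:1 ⇒ D = (5, -5)
2. N lies on line QA with QN:NA = 5:1 ⇒ N = (0, 1/6)
3. E is where the line through P parallel to MA meets line ND ⇒ E = (-145/31, 5)
E = N + t·(D−N) with t = -29/31, so NE:ED = t:(1−t) = -29/31:60/31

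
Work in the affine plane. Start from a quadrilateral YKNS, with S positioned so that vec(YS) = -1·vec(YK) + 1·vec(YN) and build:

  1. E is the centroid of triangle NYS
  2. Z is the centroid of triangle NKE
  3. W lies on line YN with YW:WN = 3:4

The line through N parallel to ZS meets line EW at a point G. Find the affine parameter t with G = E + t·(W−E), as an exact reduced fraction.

t = -35/9

Set Y = (0, 0), K = (1, 0), N = (0, 1), S = (-1, 1); any affine frame gives the same invariant.
1. E is the centroid of triangle NYS ⇒ E = (-1/3, 2/3)
2. Z is the centroid of triangle NKE ⇒ Z = (2/9, 5/9)
3. W lies on line YN with YW:WN = 3:4 ⇒ W = (0, 3/7)
through N parallel to ZS: direction (-11/9, 4/9); meets EW at G = (-44/27, 43/27)
G = E + t·(W−E) with t = -35/9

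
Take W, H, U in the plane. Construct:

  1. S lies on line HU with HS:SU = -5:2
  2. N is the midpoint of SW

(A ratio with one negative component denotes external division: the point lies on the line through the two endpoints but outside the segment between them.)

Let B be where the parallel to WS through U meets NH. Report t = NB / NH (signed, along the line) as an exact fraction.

t = 2/5

Set W = (0, 0), H = (1, 0), U = (0, 1); any affine frame gives the same invariant.
1. S lies on line HU with HS:SU = -5:2 ⇒ S = (-2/3, 5/3)
2. N is the midpoint of SW ⇒ N = (-1/3, 5/6)
through U parallel to WS: direction (-2/3, 5/3); meets NH at B = (1/5, 1/2)
B = N + t·(H−N) with t = 2/5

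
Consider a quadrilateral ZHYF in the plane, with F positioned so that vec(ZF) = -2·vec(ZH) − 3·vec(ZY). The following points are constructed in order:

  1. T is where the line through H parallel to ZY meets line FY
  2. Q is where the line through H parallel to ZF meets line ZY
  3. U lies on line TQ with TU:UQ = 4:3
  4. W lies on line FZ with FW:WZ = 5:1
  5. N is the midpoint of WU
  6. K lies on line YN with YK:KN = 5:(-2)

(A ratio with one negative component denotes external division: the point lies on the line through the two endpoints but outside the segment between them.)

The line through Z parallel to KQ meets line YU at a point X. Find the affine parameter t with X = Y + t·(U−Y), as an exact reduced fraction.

Choose coordinates Z = (0, 0), H = (1, 0), Y = (0, 1), F = (-2, -3).
1. T is where the line through H parallel to ZY meets line FY ⇒ T = (1, 3)
2. Q is where the line through H parallel to ZF meets line ZY ⇒ Q = (0, -3/2)
3. U lies on line TQ with TU:UQ = 4:3 ⇒ U = (3/7, 3/7)
4. W lies on line FZ with FW:WZ = 5:1 ⇒ W = (-1/3, -1/2)
5. N is the midpoint of WU ⇒ N = (1/21, -1/28)
6. K lies on line YN with YK:KN = 5:(-2) ⇒ K = (5/63, -61/84)
through Z parallel to KQ: direction (-5/63, -65/84); meets YU at X = (12/133, 117/133)
X = Y + t·(U−Y) with t = 4/19

t = 4/19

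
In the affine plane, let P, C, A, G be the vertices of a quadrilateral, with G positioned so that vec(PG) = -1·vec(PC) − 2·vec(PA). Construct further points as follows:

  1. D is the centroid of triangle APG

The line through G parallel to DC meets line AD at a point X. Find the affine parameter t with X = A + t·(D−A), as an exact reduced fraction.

Choose coordinates P = (0, 0), C = (1, 0), A = (0, 1), G = (-1, -2).
1. D is the centroid of triangle APG ⇒ D = (-1/3, -1/3)
through G parallel to DC: direction (4/3, 1/3); meets AD at X = (-11/15, -29/15)
X = A + t·(D−A) with t = 11/5

t = 11/5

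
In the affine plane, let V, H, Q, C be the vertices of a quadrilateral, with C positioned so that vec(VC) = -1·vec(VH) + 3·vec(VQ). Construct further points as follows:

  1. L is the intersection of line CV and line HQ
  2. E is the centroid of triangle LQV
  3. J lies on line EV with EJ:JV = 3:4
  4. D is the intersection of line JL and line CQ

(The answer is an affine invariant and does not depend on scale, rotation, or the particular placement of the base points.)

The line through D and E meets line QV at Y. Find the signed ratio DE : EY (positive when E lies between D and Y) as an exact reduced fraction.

DE:EY = 23/3

Assign V = (0, 0), H = (1, 0), Q = (0, 1), C = (-1, 3) — the answer is frame-independent, so this choice is without loss of generality.
1. L is the intersection of line CV and line HQ ⇒ L = (-1/2, 3/2)
2. E is the centroid of triangle LQV ⇒ E = (-1/6, 5/6)
3. J lies on line EV with EJ:JV = 3:4 ⇒ J = (-2/21, 10/21)
4. D is the intersection of line JL and line CQ ⇒ D = (-13/9, 35/9)
line DE meets QV at Y = (0, 10/23)
E = D + t·(Y−D) with t = 23/26, so DE:EY = 23/26:3/26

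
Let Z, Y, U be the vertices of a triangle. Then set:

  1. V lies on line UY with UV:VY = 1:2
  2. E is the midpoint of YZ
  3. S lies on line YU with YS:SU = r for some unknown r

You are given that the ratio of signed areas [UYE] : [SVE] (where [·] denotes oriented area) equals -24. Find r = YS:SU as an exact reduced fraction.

r = 5/3

Assign Z = (0, 0), Y = (1, 0), U = (0, 1) — the answer is frame-independent, so this choice is without loss of generality.
1. V lies on line UY with UV:VY = 1:2 ⇒ V = (1/3, 2/3)
2. E is the midpoint of YZ ⇒ E = (1/2, 0)
3. With YS:SU = r, write λ = r/(r+1) so S = Y + λ·(U−Y); S is affine-linear in λ
Every point depending on S is an affine combination of S and λ-independent points, so each such coordinate is linear in λ; the λ² term in each signed area is a multiple of (U−Y)×(U−Y) = 0, so 2·[UYE] and 2·[SVE] are each linear in λ. Evaluating at λ=0 and λ=1:
  2·[UYE] = -1/2,   2·[SVE] = -1/2·λ + 1/3
So [UYE]:[SVE] = (-1/2) / (-1/2·λ + 1/3). Setting this equal to -24:
  -1/2 = -24·(-1/2·λ + 1/3)  ⇒  λ = 5/8
Then r = λ/(1−λ) = (5/8)/(3/8) = 5/3. Check: with r = 5/3, S = (3/8, 5/8) and [UYE]:[SVE] = -24 as required.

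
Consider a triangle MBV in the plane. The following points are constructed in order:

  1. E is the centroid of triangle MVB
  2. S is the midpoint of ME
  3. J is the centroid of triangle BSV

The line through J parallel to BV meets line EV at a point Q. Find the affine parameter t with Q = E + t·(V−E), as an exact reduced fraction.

Set M = (0, 0), B = (1, 0), V = (0, 1); any affine frame gives the same invariant.
1. E is the centroid of triangle MVB ⇒ E = (1/3, 1/3)
2. S is the midpoint of ME ⇒ S = (1/6, 1/6)
3. J is the centroid of triangle BSV ⇒ J = (7/18, 7/18)
through J parallel to BV: direction (-1, 1); meets EV at Q = (2/9, 5/9)
Q = E + t·(V−E) with t = 1/3

t = 1/3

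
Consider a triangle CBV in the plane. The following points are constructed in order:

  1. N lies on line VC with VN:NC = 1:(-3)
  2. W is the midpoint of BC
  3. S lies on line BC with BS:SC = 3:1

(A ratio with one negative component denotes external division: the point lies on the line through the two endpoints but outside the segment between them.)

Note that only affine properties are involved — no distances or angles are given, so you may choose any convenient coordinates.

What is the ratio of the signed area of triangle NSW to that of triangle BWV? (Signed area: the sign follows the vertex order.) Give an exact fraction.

Choose coordinates C = (0, 0), B = (1, 0), V = (0, 1).
1. N lies on line VC with VN:NC = 1:(-3) ⇒ N = (0, 3/2)
2. W is the midpoint of BC ⇒ W = (1/2, 0)
3. S lies on line BC with BS:SC = 3:1 ⇒ S = (1/4, 0)
2·[NSW] = 3/8, 2·[BWV] = -1/2
[NSW]:[BWV] = 3/8:-1/2 = -3/4

[NSW]:[BWV] = -3/4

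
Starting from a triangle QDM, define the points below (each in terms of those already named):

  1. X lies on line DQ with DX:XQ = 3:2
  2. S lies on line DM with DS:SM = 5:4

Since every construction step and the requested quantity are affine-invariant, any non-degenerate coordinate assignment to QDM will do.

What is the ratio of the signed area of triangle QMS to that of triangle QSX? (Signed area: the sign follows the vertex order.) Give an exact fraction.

[QMS]:[QSX] = 2

Assign Q = (0, 0), D = (1, 0), M = (0, 1) — the answer is frame-independent, so this choice is without loss of generality.
1. X lies on line DQ with DX:XQ = 3:2 ⇒ X = (2/5, 0)
2. S lies on line DM with DS:SM = 5:4 ⇒ S = (4/9, 5/9)
2·[QMS] = -4/9, 2·[QSX] = -2/9
[QMS]:[QSX] = -4/9:-2/9 = 2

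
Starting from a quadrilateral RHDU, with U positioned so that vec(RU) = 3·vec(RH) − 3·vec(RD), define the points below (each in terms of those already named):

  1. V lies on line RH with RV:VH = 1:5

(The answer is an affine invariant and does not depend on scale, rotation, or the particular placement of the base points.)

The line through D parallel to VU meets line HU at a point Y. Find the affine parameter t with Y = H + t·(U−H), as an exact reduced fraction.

t = 1/15

Set R = (0, 0), H = (1, 0), D = (0, 1), U = (3, -3); any affine frame gives the same invariant.
1. V lies on line RH with RV:VH = 1:5 ⇒ V = (1/6, 0)
through D parallel to VU: direction (17/6, -3); meets HU at Y = (17/15, -1/5)
Y = H + t·(U−H) with t = 1/15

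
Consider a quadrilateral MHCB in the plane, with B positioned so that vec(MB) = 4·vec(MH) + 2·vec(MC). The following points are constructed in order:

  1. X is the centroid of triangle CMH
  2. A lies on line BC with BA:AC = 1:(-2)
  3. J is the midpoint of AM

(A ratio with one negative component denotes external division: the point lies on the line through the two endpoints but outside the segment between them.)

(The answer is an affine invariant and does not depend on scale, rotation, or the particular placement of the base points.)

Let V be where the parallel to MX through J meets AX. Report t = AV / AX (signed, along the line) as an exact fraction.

Work in coordinates with M = (0, 0), H = (1, 0), C = (0, 1), B = (4, 2).
1. X is the centroid of triangle CMH ⇒ X = (1/3, 1/3)
2. A lies on line BC with BA:AC = 1:(-2) ⇒ A = (8, 3)
3. J is the midpoint of AM ⇒ J = (4, 3/2)
through J parallel to MX: direction (1/3, 1/3); meets AX at V = (25/6, 5/3)
V = A + t·(X−A) with t = 1/2

t = 1/2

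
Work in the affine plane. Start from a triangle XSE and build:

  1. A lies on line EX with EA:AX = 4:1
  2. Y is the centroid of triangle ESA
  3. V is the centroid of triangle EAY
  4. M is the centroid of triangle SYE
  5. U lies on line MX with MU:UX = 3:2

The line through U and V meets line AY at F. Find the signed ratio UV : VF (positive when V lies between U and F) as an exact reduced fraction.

UV:VF = -29/20

Choose coordinates X = (0, 0), S = (1, 0), E = (0, 1).
1. A lies on line EX with EA:AX = 4:1 ⇒ A = (0, 1/5)
2. Y is the centroid of triangle ESA ⇒ Y = (1/3, 2/5)
3. V is the centroid of triangle EAY ⇒ V = (1/9, 8/15)
4. M is the centroid of triangle SYE ⇒ M = (4/9, 7/15)
5. U lies on line MX with MU:UX = 3:2 ⇒ U = (8/45, 14/75)
line UV meets AY at F = (41/261, 128/435)
V = U + t·(F−U) with t = 29/9, so UV:VF = 29/9:-20/9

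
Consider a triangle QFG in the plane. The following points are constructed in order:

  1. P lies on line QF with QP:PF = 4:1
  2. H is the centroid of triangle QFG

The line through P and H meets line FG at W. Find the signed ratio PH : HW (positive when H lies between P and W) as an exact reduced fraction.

PH:HW = -2/5

Set Q = (0, 0), F = (1, 0), G = (0, 1); any affine frame gives the same invariant.
1. P lies on line QF with QP:PF = 4:1 ⇒ P = (4/5, 0)
2. H is the centroid of triangle QFG ⇒ H = (1/3, 1/3)
line PH meets FG at W = (3/2, -1/2)
H = P + t·(W−P) with t = -2/3, so PH:HW = -2/3:5/3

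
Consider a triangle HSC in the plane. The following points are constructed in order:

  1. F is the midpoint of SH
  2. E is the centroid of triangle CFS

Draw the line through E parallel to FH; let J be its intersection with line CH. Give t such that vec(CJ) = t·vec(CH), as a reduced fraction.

Assign H = (0, 0), S = (1, 0), C = (0, 1) — the answer is frame-independent, so this choice is without loss of generality.
1. F is the midpoint of SH ⇒ F = (1/2, 0)
2. E is the centroid of triangle CFS ⇒ E = (1/2, 1/3)
through E parallel to FH: direction (-1/2, 0); meets CH at J = (0, 1/3)
J = C + t·(H−C) with t = 2/3

t = 2/3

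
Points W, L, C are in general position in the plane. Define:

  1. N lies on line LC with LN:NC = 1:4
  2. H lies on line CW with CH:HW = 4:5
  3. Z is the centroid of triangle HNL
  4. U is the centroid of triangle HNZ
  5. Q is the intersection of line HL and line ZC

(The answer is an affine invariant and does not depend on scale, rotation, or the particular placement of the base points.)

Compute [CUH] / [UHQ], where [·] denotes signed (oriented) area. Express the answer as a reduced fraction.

Assign W = (0, 0), L = (1, 0), C = (0, 1) — the answer is frame-independent, so this choice is without loss of generality.
1. N lies on line LC with LN:NC = 1:4 ⇒ N = (4/5, 1/5)
2. H lies on line CW with CH:HW = 4:5 ⇒ H = (0, 5/9)
3. Z is the centroid of triangle HNL ⇒ Z = (3/5, 34/135)
4. U is the centroid of triangle HNZ ⇒ U = (7/15, 136/405)
5. Q is the intersection of line HL and line ZC ⇒ Q = (9/14, 25/126)
2·[CUH] = -28/135, 2·[UHQ] = 8/315
[CUH]:[UHQ] = -28/135:8/315 = -49/6

[CUH]:[UHQ] = -49/6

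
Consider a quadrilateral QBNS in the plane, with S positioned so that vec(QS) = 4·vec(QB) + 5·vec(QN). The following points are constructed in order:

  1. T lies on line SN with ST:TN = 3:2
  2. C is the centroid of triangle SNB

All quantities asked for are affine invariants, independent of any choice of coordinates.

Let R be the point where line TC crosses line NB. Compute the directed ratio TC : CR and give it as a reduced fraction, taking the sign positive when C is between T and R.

TC:CR = 1/5

Work in coordinates with Q = (0, 0), B = (1, 0), N = (0, 1), S = (4, 5).
1. T lies on line SN with ST:TN = 3:2 ⇒ T = (8/5, 13/5)
2. C is the centroid of triangle SNB ⇒ C = (5/3, 2)
line TC meets NB at R = (2, -1)
C = T + t·(R−T) with t = 1/6, so TC:CR = 1/6:5/6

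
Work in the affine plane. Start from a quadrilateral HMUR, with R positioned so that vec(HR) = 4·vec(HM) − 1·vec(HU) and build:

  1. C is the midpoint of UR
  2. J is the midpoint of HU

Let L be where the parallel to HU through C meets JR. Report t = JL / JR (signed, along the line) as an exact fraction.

Work in coordinates with H = (0, 0), M = (1, 0), U = (0, 1), R = (4, -1).
1. C is the midpoint of UR ⇒ C = (2, 0)
2. J is the midpoint of HU ⇒ J = (0, 1/2)
through C parallel to HU: direction (0, 1); meets JR at L = (2, -1/4)
L = J + t·(R−J) with t = 1/2

t = 1/2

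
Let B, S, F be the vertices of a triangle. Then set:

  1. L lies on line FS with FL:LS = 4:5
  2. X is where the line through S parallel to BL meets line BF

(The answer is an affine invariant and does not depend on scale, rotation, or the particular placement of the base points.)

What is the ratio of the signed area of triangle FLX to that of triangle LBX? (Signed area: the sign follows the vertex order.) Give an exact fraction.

[FLX]:[LBX] = -9/5

Set B = (0, 0), S = (1, 0), F = (0, 1); any affine frame gives the same invariant.
1. L lies on line FS with FL:LS = 4:5 ⇒ L = (4/9, 5/9)
2. X is where the line through S parallel to BL meets line BF ⇒ X = (0, -5/4)
2·[FLX] = -1, 2·[LBX] = 5/9
[FLX]:[LBX] = -1:5/9 = -9/5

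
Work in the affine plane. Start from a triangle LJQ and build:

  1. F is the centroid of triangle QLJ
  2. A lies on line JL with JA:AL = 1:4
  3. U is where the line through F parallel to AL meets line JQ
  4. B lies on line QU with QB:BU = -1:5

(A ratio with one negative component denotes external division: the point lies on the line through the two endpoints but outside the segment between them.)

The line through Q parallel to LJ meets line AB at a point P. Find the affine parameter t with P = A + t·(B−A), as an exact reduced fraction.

Set L = (0, 0), J = (1, 0), Q = (0, 1); any affine frame gives the same invariant.
1. F is the centroid of triangle QLJ ⇒ F = (1/3, 1/3)
2. A lies on line JL with JA:AL = 1:4 ⇒ A = (4/5, 0)
3. U is where the line through F parallel to AL meets line JQ ⇒ U = (2/3, 1/3)
4. B lies on line QU with QB:BU = -1:5 ⇒ B = (-1/6, 7/6)
through Q parallel to LJ: direction (1, 0); meets AB at P = (-1/35, 1)
P = A + t·(B−A) with t = 6/7

t = 6/7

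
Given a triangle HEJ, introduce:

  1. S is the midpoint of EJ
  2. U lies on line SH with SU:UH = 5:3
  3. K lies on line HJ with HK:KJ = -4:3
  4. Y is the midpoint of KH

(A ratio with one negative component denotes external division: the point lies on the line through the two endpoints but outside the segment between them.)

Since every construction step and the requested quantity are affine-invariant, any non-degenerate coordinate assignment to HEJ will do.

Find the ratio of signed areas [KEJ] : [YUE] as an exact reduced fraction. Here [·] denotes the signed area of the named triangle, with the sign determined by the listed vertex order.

Work in coordinates with H = (0, 0), E = (1, 0), J = (0, 1).
1. S is the midpoint of EJ ⇒ S = (1/2, 1/2)
2. U lies on line SH with SU:UH = 5:3 ⇒ U = (3/16, 3/16)
3. K lies on line HJ with HK:KJ = -4:3 ⇒ K = (0, 4)
4. Y is the midpoint of KH ⇒ Y = (0, 2)
2·[KEJ] = -3, 2·[YUE] = 23/16
[KEJ]:[YUE] = -3:23/16 = -48/23

[KEJ]:[YUE] = -48/23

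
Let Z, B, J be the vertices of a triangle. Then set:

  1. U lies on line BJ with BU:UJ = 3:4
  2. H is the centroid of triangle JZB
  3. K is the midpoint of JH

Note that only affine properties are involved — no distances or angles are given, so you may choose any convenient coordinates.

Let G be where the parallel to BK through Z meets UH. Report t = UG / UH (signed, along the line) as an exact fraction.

Assign Z = (0, 0), B = (1, 0), J = (0, 1) — the answer is frame-independent, so this choice is without loss of generality.
1. U lies on line BJ with BU:UJ = 3:4 ⇒ U = (4/7, 3/7)
2. H is the centroid of triangle JZB ⇒ H = (1/3, 1/3)
3. K is the midpoint of JH ⇒ K = (1/6, 2/3)
through Z parallel to BK: direction (-5/6, 2/3); meets UH at G = (-1/6, 2/15)
G = U + t·(H−U) with t = 31/10

t = 31/10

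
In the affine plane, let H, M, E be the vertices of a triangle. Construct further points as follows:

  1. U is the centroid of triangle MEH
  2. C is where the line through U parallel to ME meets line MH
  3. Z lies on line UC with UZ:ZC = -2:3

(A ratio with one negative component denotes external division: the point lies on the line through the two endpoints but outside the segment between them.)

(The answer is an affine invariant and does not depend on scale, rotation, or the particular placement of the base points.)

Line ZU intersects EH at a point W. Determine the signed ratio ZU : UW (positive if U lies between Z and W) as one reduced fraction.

ZU:UW = -2

Assign H = (0, 0), M = (1, 0), E = (0, 1) — the answer is frame-independent, so this choice is without loss of generality.
1. U is the centroid of triangle MEH ⇒ U = (1/3, 1/3)
2. C is where the line through U parallel to ME meets line MH ⇒ C = (2/3, 0)
3. Z lies on line UC with UZ:ZC = -2:3 ⇒ Z = (-1/3, 1)
line ZU meets EH at W = (0, 2/3)
U = Z + t·(W−Z) with t = 2, so ZU:UW = 2:-1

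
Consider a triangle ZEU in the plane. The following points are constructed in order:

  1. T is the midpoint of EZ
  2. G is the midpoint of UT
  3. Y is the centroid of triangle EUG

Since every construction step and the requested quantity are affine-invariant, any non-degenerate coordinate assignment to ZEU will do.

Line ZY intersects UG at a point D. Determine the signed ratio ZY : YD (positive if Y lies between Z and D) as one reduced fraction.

Work in coordinates with Z = (0, 0), E = (1, 0), U = (0, 1).
1. T is the midpoint of EZ ⇒ T = (1/2, 0)
2. G is the midpoint of UT ⇒ G = (1/4, 1/2)
3. Y is the centroid of triangle EUG ⇒ Y = (5/12, 1/2)
line ZY meets UG at D = (5/16, 3/8)
Y = Z + t·(D−Z) with t = 4/3, so ZY:YD = 4/3:-1/3

ZY:YD = -4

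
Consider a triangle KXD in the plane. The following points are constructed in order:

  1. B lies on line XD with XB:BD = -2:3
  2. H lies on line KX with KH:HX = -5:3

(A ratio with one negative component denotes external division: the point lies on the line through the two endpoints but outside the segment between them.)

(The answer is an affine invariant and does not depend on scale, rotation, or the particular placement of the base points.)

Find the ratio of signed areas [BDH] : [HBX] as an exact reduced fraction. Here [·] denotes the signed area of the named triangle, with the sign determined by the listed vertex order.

[BDH]:[HBX] = 3/2

Choose coordinates K = (0, 0), X = (1, 0), D = (0, 1).
1. B lies on line XD with XB:BD = -2:3 ⇒ B = (3, -2)
2. H lies on line KX with KH:HX = -5:3 ⇒ H = (5/2, 0)
2·[BDH] = -9/2, 2·[HBX] = -3
[BDH]:[HBX] = -9/2:-3 = 3/2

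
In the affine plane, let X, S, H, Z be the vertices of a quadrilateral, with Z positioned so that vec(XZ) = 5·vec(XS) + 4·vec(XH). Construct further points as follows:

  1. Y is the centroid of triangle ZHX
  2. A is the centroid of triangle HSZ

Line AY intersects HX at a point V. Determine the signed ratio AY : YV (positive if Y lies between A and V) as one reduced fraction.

AY:YV = 1/5

Work in coordinates with X = (0, 0), S = (1, 0), H = (0, 1), Z = (5, 4).
1. Y is the centroid of triangle ZHX ⇒ Y = (5/3, 5/3)
2. A is the centroid of triangle HSZ ⇒ A = (2, 5/3)
line AY meets HX at V = (0, 5/3)
Y = A + t·(V−A) with t = 1/6, so AY:YV = 1/6:5/6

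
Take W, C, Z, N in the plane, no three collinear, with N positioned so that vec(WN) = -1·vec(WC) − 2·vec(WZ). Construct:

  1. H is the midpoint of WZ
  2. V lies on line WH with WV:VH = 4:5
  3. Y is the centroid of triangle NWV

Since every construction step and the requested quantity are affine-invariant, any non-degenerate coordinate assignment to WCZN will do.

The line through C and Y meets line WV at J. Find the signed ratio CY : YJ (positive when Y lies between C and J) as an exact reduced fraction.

CY:YJ = -4

Choose coordinates W = (0, 0), C = (1, 0), Z = (0, 1), N = (-1, -2).
1. H is the midpoint of WZ ⇒ H = (0, 1/2)
2. V lies on line WH with WV:VH = 4:5 ⇒ V = (0, 2/9)
3. Y is the centroid of triangle NWV ⇒ Y = (-1/3, -16/27)
line CY meets WV at J = (0, -4/9)
Y = C + t·(J−C) with t = 4/3, so CY:YJ = 4/3:-1/3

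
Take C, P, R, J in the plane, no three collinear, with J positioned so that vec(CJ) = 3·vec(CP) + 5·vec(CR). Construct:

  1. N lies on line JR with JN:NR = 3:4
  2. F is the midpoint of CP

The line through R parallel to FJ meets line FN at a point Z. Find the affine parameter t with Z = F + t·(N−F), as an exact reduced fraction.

Set C = (0, 0), P = (1, 0), R = (0, 1), J = (3, 5); any affine frame gives the same invariant.
1. N lies on line JR with JN:NR = 3:4 ⇒ N = (12/7, 23/7)
2. F is the midpoint of CP ⇒ F = (1/2, 0)
through R parallel to FJ: direction (5/2, 5); meets FN at Z = (10/3, 23/3)
Z = F + t·(N−F) with t = 7/3

t = 7/3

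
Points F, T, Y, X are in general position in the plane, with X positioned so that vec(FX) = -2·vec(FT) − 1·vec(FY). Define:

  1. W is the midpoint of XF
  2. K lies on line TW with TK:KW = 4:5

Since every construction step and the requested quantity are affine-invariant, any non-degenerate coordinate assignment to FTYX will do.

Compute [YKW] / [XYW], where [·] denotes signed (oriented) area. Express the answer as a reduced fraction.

[YKW]:[XYW] = 25/18

Set F = (0, 0), T = (1, 0), Y = (0, 1), X = (-2, -1); any affine frame gives the same invariant.
1. W is the midpoint of XF ⇒ W = (-1, -1/2)
2. K lies on line TW with TK:KW = 4:5 ⇒ K = (1/9, -2/9)
2·[YKW] = -25/18, 2·[XYW] = -1
[YKW]:[XYW] = -25/18:-1 = 25/18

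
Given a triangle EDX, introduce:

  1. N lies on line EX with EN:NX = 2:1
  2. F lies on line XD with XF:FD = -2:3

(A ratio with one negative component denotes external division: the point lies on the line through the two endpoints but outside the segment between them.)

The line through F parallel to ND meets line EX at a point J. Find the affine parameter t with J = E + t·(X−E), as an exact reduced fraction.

t = 5/3

Set E = (0, 0), D = (1, 0), X = (0, 1); any affine frame gives the same invariant.
1. N lies on line EX with EN:NX = 2:1 ⇒ N = (0, 2/3)
2. F lies on line XD with XF:FD = -2:3 ⇒ F = (-2, 3)
through F parallel to ND: direction (1, -2/3); meets EX at J = (0, 5/3)
J = E + t·(X−E) with t = 5/3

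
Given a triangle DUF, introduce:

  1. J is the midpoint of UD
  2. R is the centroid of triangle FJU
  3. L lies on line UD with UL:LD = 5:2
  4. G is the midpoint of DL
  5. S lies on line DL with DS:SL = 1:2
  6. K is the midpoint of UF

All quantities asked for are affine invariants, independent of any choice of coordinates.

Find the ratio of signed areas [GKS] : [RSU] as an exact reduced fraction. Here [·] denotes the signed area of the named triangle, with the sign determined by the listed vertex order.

[GKS]:[RSU] = 3/38

Choose coordinates D = (0, 0), U = (1, 0), F = (0, 1).
1. J is the midpoint of UD ⇒ J = (1/2, 0)
2. R is the centroid of triangle FJU ⇒ R = (1/2, 1/3)
3. L lies on line UD with UL:LD = 5:2 ⇒ L = (2/7, 0)
4. G is the midpoint of DL ⇒ G = (1/7, 0)
5. S lies on line DL with DS:SL = 1:2 ⇒ S = (2/21, 0)
6. K is the midpoint of UF ⇒ K = (1/2, 1/2)
2·[GKS] = 1/42, 2·[RSU] = 19/63
[GKS]:[RSU] = 1/42:19/63 = 3/38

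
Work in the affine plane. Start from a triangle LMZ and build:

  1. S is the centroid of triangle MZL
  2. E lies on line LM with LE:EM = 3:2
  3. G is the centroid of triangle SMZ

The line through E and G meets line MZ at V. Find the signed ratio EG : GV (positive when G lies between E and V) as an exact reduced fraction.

EG:GV = 13/5

Assign L = (0, 0), M = (1, 0), Z = (0, 1) — the answer is frame-independent, so this choice is without loss of generality.
1. S is the centroid of triangle MZL ⇒ S = (1/3, 1/3)
2. E lies on line LM with LE:EM = 3:2 ⇒ E = (3/5, 0)
3. G is the centroid of triangle SMZ ⇒ G = (4/9, 4/9)
line EG meets MZ at V = (5/13, 8/13)
G = E + t·(V−E) with t = 13/18, so EG:GV = 13/18:5/18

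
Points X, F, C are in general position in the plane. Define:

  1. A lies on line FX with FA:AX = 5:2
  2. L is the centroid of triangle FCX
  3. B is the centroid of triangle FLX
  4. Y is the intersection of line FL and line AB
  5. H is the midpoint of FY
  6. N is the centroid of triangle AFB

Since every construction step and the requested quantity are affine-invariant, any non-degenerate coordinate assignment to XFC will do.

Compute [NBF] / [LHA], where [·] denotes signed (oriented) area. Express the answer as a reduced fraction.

[NBF]:[LHA] = 16/99

Work in coordinates with X = (0, 0), F = (1, 0), C = (0, 1).
1. A lies on line FX with FA:AX = 5:2 ⇒ A = (2/7, 0)
2. L is the centroid of triangle FCX ⇒ L = (1/3, 1/3)
3. B is the centroid of triangle FLX ⇒ B = (4/9, 1/9)
4. Y is the intersection of line FL and line AB ⇒ Y = (7/12, 5/24)
5. H is the midpoint of FY ⇒ H = (19/24, 5/48)
6. N is the centroid of triangle AFB ⇒ N = (109/189, 1/27)
2·[NBF] = -5/189, 2·[LHA] = -55/336
[NBF]:[LHA] = -5/189:-55/336 = 16/99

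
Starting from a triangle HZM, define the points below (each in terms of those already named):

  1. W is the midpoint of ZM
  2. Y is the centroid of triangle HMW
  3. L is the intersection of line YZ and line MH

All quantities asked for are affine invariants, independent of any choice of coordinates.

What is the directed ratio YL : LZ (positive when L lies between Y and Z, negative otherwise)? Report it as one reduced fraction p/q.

Work in coordinates with H = (0, 0), Z = (1, 0), M = (0, 1).
1. W is the midpoint of ZM ⇒ W = (1/2, 1/2)
2. Y is the centroid of triangle HMW ⇒ Y = (1/6, 1/2)
3. L is the intersection of line YZ and line MH ⇒ L = (0, 3/5)
L = Y + t·(Z−Y) with t = -1/5, so YL:LZ = t:(1−t) = -1/5:6/5

YL:LZ = -1/6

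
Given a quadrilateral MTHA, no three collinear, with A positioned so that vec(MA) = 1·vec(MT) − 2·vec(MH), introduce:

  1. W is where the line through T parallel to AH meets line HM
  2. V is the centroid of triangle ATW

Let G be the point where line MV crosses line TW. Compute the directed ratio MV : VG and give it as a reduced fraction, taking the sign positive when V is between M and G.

MV:VG = 7/2

Set M = (0, 0), T = (1, 0), H = (0, 1), A = (1, -2); any affine frame gives the same invariant.
1. W is where the line through T parallel to AH meets line HM ⇒ W = (0, 3)
2. V is the centroid of triangle ATW ⇒ V = (2/3, 1/3)
line MV meets TW at G = (6/7, 3/7)
V = M + t·(G−M) with t = 7/9, so MV:VG = 7/9:2/9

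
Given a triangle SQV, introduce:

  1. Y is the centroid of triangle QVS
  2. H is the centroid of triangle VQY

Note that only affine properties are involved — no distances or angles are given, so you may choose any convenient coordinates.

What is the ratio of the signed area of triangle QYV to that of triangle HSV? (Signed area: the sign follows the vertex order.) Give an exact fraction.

[QYV]:[HSV] = 3/4

Assign S = (0, 0), Q = (1, 0), V = (0, 1) — the answer is frame-independent, so this choice is without loss of generality.
1. Y is the centroid of triangle QVS ⇒ Y = (1/3, 1/3)
2. H is the centroid of triangle VQY ⇒ H = (4/9, 4/9)
2·[QYV] = -1/3, 2·[HSV] = -4/9
[QYV]:[HSV] = -1/3:-4/9 = 3/4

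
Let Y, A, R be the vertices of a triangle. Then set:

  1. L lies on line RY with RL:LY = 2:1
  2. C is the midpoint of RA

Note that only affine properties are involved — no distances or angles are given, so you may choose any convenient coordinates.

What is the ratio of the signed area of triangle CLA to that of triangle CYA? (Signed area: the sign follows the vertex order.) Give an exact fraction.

[CLA]:[CYA] = 2/3

Assign Y = (0, 0), A = (1, 0), R = (0, 1) — the answer is frame-independent, so this choice is without loss of generality.
1. L lies on line RY with RL:LY = 2:1 ⇒ L = (0, 1/3)
2. C is the midpoint of RA ⇒ C = (1/2, 1/2)
2·[CLA] = 1/3, 2·[CYA] = 1/2
[CLA]:[CYA] = 1/3:1/2 = 2/3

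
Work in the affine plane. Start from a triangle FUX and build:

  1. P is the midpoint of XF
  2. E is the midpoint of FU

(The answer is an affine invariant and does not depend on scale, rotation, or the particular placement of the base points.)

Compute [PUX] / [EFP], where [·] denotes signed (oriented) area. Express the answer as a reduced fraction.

[PUX]:[EFP] = -2

Set F = (0, 0), U = (1, 0), X = (0, 1); any affine frame gives the same invariant.
1. P is the midpoint of XF ⇒ P = (0, 1/2)
2. E is the midpoint of FU ⇒ E = (1/2, 0)
2·[PUX] = 1/2, 2·[EFP] = -1/4
[PUX]:[EFP] = 1/2:-1/4 = -2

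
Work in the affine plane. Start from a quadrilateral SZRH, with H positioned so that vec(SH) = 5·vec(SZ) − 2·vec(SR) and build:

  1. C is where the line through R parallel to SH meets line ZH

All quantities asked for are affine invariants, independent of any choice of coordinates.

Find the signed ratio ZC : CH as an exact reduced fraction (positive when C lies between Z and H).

ZC:CH = -3/5

Choose coordinates S = (0, 0), Z = (1, 0), R = (0, 1), H = (5, -2).
1. C is where the line through R parallel to SH meets line ZH ⇒ C = (-5, 3)
C = Z + t·(H−Z) with t = -3/2, so ZC:CH = t:(1−t) = -3/2:5/2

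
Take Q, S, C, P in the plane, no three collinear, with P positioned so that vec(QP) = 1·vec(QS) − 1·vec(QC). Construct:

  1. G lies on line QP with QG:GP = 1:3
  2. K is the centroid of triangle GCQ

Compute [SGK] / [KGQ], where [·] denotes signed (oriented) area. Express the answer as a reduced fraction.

[SGK]:[KGQ] = 5

Choose coordinates Q = (0, 0), S = (1, 0), C = (0, 1), P = (1, -1).
1. G lies on line QP with QG:GP = 1:3 ⇒ G = (1/4, -1/4)
2. K is the centroid of triangle GCQ ⇒ K = (1/12, 1/4)
2·[SGK] = -5/12, 2·[KGQ] = -1/12
[SGK]:[KGQ] = -5/12:-1/12 = 5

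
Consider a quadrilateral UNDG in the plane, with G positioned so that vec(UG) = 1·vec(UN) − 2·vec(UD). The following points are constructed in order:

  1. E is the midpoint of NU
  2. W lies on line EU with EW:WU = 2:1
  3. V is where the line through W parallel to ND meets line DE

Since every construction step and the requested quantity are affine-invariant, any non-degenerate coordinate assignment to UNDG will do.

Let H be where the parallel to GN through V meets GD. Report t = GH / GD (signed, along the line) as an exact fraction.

t = 1/6

Assign U = (0, 0), N = (1, 0), D = (0, 1), G = (1, -2) — the answer is frame-independent, so this choice is without loss of generality.
1. E is the midpoint of NU ⇒ E = (1/2, 0)
2. W lies on line EU with EW:WU = 2:1 ⇒ W = (1/6, 0)
3. V is where the line through W parallel to ND meets line DE ⇒ V = (5/6, -2/3)
through V parallel to GN: direction (0, 2); meets GD at H = (5/6, -3/2)
H = G + t·(D−G) with t = 1/6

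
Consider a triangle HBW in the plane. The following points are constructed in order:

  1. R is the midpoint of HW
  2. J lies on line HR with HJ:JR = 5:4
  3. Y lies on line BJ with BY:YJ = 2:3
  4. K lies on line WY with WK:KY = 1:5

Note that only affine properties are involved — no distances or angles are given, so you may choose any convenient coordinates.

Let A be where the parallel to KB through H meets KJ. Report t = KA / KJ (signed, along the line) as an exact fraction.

Set H = (0, 0), B = (1, 0), W = (0, 1); any affine frame gives the same invariant.
1. R is the midpoint of HW ⇒ R = (0, 1/2)
2. J lies on line HR with HJ:JR = 5:4 ⇒ J = (0, 5/18)
3. Y lies on line BJ with BY:YJ = 2:3 ⇒ Y = (3/5, 1/9)
4. K lies on line WY with WK:KY = 1:5 ⇒ K = (1/10, 23/27)
through H parallel to KB: direction (9/10, -23/27); meets KJ at A = (-27/650, 23/585)
A = K + t·(J−K) with t = 92/65

t = 92/65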